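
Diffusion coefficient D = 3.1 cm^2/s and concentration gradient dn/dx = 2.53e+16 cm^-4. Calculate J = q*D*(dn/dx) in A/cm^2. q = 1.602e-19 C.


Step 1: J = q * D * (dn/dx)
Step 2: J = 1.602e-19 * 3.1 * 2.53e+16
Step 3: J = 1.26e-02 A/cm^2

1.26e-02


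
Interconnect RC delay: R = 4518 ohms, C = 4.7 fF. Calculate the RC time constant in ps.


Step 1: tau = R * C
Step 2: tau = 4518 * 4.7 fF = 4518 * 4.7e-15 F
Step 3: tau = 2.12346e-11 s = 21.2346 ps

21.2346


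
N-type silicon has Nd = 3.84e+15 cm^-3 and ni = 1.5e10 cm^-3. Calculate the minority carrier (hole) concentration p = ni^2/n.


Step 1: Since Nd >> ni, n ≈ Nd = 3.84e+15 cm^-3
Step 2: p = ni^2 / n = (1.5e10)^2 / 3.84e+15
Step 3: p = 2.25e20 / 3.84e+15 = 5.86e+04 cm^-3

5.86e+04


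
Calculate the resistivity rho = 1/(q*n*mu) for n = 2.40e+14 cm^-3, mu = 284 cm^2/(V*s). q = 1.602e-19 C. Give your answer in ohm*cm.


Step 1: sigma = q * n * mu = 1.602e-19 * 2.40e+14 * 284 = 1.09192e-02 S/cm
Step 2: rho = 1 / sigma = 1 / 1.09192e-02 = 91.58 ohm*cm

91.58


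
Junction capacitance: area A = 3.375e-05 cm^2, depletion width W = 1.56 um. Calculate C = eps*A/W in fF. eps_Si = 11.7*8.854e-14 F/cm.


Step 1: eps_Si = 11.7 * 8.854e-14 = 1.035918e-12 F/cm
Step 2: W in cm = 1.56 * 1e-4 = 1.56e-04 cm
Step 3: C = 1.035918e-12 * 3.375e-05 / 1.56e-04 = 2.241169e-13 F
Step 4: C = 224.12 fF

224.12


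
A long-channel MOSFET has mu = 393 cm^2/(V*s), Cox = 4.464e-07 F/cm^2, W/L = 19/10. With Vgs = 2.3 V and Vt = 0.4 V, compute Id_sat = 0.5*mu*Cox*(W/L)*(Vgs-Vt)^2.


Step 1: Overdrive voltage Vov = Vgs - Vt = 2.3 - 0.4 = 1.9 V
Step 2: W/L = 19/10 = 1.9
Step 3: Id = 0.5 * 393 * 4.464e-07 * 1.9 * 1.9^2
Step 4: Id = 6.02e-04 A

6.02e-04


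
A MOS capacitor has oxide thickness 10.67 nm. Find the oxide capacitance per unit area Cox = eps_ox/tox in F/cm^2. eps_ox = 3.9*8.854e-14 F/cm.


Step 1: eps_ox = 3.9 * 8.854e-14 = 3.45306e-13 F/cm
Step 2: tox in cm = 10.67 nm * 1e-7 = 1.0670e-06 cm
Step 3: Cox = 3.45306e-13 / 1.0670e-06 = 3.24e-07 F/cm^2

3.24e-07


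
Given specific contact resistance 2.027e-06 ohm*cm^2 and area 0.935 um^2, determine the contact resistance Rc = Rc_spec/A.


Step 1: Convert area to cm^2: 0.935 um^2 = 9.3500e-09 cm^2
Step 2: Rc = Rc_spec / A = 2.027e-06 / 9.3500e-09
Step 3: Rc = 2.17e+02 ohms

2.17e+02


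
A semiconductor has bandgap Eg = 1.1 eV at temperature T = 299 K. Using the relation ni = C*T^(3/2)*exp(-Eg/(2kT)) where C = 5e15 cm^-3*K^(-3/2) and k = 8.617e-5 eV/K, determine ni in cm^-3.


Step 1: Compute kT = 8.617e-5 * 299 = 0.02576483 eV
Step 2: Exponent = -Eg/(2kT) = -1.1/(2*0.02576483) = -21.34693
Step 3: T^(3/2) = 299^1.5 = 5170.19
Step 4: ni = 5e15 * 5170.19 * exp(-21.34693) = 1.39e+10 cm^-3

1.39e+10


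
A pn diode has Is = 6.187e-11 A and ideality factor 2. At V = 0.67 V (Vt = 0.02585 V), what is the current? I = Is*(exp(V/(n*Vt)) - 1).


Step 1: V/(n*Vt) = 0.67/(2*0.02585) = 12.9594
Step 2: exp(12.9594) = 4.2481e+05
Step 3: I = 6.187e-11 * (4.2481e+05 - 1) = 2.63e-05 A

2.63e-05


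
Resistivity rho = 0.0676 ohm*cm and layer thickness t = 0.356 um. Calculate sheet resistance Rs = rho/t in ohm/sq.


Step 1: Convert thickness to cm: t = 0.356 um = 3.5600e-05 cm
Step 2: Rs = rho / t = 0.0676 / 3.5600e-05
Step 3: Rs = 1898.9 ohm/sq

1898.9


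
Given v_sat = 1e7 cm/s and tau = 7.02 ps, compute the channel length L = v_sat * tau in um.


Step 1: tau in seconds = 7.02 ps * 1e-12 = 7.0200e-12 s
Step 2: L = v_sat * tau = 1e7 * 7.0200e-12 = 7.0200e-05 cm
Step 3: L in um = 7.0200e-05 * 1e4 = 0.702 um

0.702


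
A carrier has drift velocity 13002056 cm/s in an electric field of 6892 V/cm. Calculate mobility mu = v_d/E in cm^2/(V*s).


Step 1: mu = v_d / E
Step 2: mu = 13002056 / 6892
Step 3: mu = 1886.54 cm^2/(V*s)

1886.54


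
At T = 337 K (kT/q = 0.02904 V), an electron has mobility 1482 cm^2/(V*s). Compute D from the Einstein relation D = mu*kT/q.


Step 1: D = mu * (kT/q)
Step 2: D = 1482 * 0.02904
Step 3: D = 43.04 cm^2/s

43.04


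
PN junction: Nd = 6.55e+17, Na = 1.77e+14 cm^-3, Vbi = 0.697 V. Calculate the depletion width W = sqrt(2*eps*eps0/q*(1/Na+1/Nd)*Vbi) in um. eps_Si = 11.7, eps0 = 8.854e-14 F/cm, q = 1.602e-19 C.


Step 1: 1/Na + 1/Nd = 1/1.77e+14 + 1/6.55e+17 = 5.65124e-15
Step 2: 2*eps*eps0/q = 2*11.7*8.854e-14/1.602e-19 = 1.293281e+07
Step 3: W^2 = 1.293281e+07 * 5.65124e-15 * 0.697 = 5.09412e-08
Step 4: W = sqrt(5.09412e-08) = 2.257e-04 cm = 2.257 um

2.257


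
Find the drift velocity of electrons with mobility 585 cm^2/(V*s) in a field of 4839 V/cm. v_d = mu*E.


Step 1: v_d = mu * E
Step 2: v_d = 585 * 4839 = 2830815
Step 3: v_d = 2.83e+06 cm/s

2.83e+06


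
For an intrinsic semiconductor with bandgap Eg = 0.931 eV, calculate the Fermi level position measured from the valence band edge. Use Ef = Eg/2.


Step 1: For an intrinsic semiconductor, the Fermi level sits at midgap.
Step 2: Ef = Eg / 2 = 0.931 / 2 = 0.4655 eV

0.4655


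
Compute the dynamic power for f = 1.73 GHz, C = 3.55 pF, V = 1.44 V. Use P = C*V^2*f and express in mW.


Step 1: V^2 = 1.44^2 = 2.0736 V^2
Step 2: P = C*V^2*f = 3.55e-12 F * 2.0736 * 1.73e9 Hz
Step 3: P = 1.27350144e-02 W
Step 4: P = 12.735 mW

12.735


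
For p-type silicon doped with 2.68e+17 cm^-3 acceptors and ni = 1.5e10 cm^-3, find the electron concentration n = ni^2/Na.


Step 1: Majority hole concentration p ≈ Na = 2.68e+17 cm^-3
Step 2: n = ni^2 / Na = (1.5e10)^2 / 2.68e+17
Step 3: n = 8.40e+02 cm^-3

8.40e+02


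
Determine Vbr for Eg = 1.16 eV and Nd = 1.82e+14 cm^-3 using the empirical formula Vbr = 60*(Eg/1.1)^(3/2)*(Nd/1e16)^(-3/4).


Step 1: Eg/1.1 = 1.16/1.1 = 1.054545
Step 2: (Eg/1.1)^1.5 = 1.054545^1.5 = 1.082923
Step 3: (Nd/1e16)^(-0.75) = (0.0182)^(-0.75) = 20.181175
Step 4: Vbr = 60 * 1.082923 * 20.181175 = 1311.3 V

1311.3


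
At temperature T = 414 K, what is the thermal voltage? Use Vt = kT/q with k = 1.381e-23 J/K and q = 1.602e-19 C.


Step 1: kT = 1.381e-23 * 414 = 5.71734e-21 J
Step 2: Vt = kT/q = 5.71734e-21 / 1.602e-19
Step 3: Vt = 0.03569 V

0.03569


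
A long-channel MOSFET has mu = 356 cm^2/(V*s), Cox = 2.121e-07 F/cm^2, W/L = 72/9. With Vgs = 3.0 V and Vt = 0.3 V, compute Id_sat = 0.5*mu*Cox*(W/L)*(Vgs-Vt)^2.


Step 1: Overdrive voltage Vov = Vgs - Vt = 3.0 - 0.3 = 2.7 V
Step 2: W/L = 72/9 = 8
Step 3: Id = 0.5 * 356 * 2.121e-07 * 8 * 2.7^2
Step 4: Id = 2.20e-03 A

2.20e-03


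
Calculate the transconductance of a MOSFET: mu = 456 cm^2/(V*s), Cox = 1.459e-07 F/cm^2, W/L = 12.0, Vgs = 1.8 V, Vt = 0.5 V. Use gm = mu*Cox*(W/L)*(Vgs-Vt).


Step 1: Vov = Vgs - Vt = 1.8 - 0.5 = 1.3 V
Step 2: gm = mu * Cox * (W/L) * Vov
Step 3: gm = 456 * 1.459e-07 * 12.0 * 1.3 = 1.04e-03 S

1.04e-03


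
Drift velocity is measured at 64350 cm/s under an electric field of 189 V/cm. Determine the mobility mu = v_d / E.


Step 1: mu = v_d / E
Step 2: mu = 64350 / 189
Step 3: mu = 340.48 cm^2/(V*s)

340.48


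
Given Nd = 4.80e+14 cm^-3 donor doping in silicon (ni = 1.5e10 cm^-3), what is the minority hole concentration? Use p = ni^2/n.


Step 1: Since Nd >> ni, n ≈ Nd = 4.80e+14 cm^-3
Step 2: p = ni^2 / n = (1.5e10)^2 / 4.80e+14
Step 3: p = 2.25e20 / 4.80e+14 = 4.69e+05 cm^-3

4.69e+05


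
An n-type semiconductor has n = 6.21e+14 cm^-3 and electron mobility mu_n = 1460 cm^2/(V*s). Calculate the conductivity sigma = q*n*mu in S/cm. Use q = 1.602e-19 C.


Step 1: sigma = q * n * mu
Step 2: sigma = 1.602e-19 * 6.21e+14 * 1460
Step 3: sigma = 1.452e-01 S/cm

1.452e-01


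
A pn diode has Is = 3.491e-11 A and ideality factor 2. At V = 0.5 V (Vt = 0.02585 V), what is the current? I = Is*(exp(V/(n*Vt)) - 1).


Step 1: V/(n*Vt) = 0.5/(2*0.02585) = 9.6712
Step 2: exp(9.6712) = 1.5854e+04
Step 3: I = 3.491e-11 * (1.5854e+04 - 1) = 5.53e-07 A

5.53e-07


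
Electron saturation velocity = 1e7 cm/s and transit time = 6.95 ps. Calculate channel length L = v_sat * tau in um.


Step 1: tau in seconds = 6.95 ps * 1e-12 = 6.9500e-12 s
Step 2: L = v_sat * tau = 1e7 * 6.9500e-12 = 6.9500e-05 cm
Step 3: L in um = 6.9500e-05 * 1e4 = 0.695 um

0.695


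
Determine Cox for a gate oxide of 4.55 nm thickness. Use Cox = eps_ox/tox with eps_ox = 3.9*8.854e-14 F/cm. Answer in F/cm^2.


Step 1: eps_ox = 3.9 * 8.854e-14 = 3.45306e-13 F/cm
Step 2: tox in cm = 4.55 nm * 1e-7 = 4.5500e-07 cm
Step 3: Cox = 3.45306e-13 / 4.5500e-07 = 7.59e-07 F/cm^2

7.59e-07


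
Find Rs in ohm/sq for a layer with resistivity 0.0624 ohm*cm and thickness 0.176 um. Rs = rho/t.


Step 1: Convert thickness to cm: t = 0.176 um = 1.7600e-05 cm
Step 2: Rs = rho / t = 0.0624 / 1.7600e-05
Step 3: Rs = 3545.5 ohm/sq

3545.5


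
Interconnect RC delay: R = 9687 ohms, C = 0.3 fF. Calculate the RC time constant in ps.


Step 1: tau = R * C
Step 2: tau = 9687 * 0.3 fF = 9687 * 3.0e-16 F
Step 3: tau = 2.9061e-12 s = 2.9061 ps

2.9061


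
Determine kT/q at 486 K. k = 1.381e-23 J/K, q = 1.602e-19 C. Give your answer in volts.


Step 1: kT = 1.381e-23 * 486 = 6.71166e-21 J
Step 2: Vt = kT/q = 6.71166e-21 / 1.602e-19
Step 3: Vt = 0.0419 V

0.0419


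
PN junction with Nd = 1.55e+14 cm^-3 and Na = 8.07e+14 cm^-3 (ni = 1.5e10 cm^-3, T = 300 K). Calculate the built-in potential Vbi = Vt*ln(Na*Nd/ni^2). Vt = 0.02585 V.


Step 1: Compute Na*Nd/ni^2 = 8.07e+14 * 1.55e+14 / (1.5e10)^2 = 5.5593e+08
Step 2: ln(5.5593e+08) = 20.1362
Step 3: Vbi = 0.02585 * 20.1362 = 0.521 V

0.521


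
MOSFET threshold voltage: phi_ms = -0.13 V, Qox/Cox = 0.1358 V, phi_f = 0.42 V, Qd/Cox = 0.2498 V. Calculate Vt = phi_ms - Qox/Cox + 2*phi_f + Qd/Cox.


Step 1: Vt = phi_ms - Qox/Cox + 2*phi_f + Qd/Cox
Step 2: Vt = -0.13 - 0.1358 + 2*0.42 + 0.2498
Step 3: Vt = -0.13 - 0.1358 + 0.84 + 0.2498
Step 4: Vt = 0.824 V

0.824


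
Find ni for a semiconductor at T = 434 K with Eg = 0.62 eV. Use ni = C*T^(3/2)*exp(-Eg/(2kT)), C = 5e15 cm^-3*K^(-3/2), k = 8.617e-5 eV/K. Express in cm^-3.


Step 1: Compute kT = 8.617e-5 * 434 = 0.03739778 eV
Step 2: Exponent = -Eg/(2kT) = -0.62/(2*0.03739778) = -8.28926
Step 3: T^(3/2) = 434^1.5 = 9041.38
Step 4: ni = 5e15 * 9041.38 * exp(-8.28926) = 1.14e+16 cm^-3

1.14e+16


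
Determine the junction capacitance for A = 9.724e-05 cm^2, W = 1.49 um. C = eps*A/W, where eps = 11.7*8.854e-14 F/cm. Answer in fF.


Step 1: eps_Si = 11.7 * 8.854e-14 = 1.035918e-12 F/cm
Step 2: W in cm = 1.49 * 1e-4 = 1.49e-04 cm
Step 3: C = 1.035918e-12 * 9.724e-05 / 1.49e-04 = 6.760582e-13 F
Step 4: C = 676.06 fF

676.06


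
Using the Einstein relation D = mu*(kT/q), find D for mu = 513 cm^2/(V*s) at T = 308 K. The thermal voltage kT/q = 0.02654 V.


Step 1: D = mu * (kT/q)
Step 2: D = 513 * 0.02654
Step 3: D = 13.62 cm^2/s

13.62


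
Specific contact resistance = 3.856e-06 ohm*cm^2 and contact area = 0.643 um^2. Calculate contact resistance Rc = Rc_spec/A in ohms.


Step 1: Convert area to cm^2: 0.643 um^2 = 6.4300e-09 cm^2
Step 2: Rc = Rc_spec / A = 3.856e-06 / 6.4300e-09
Step 3: Rc = 6.00e+02 ohms

6.00e+02


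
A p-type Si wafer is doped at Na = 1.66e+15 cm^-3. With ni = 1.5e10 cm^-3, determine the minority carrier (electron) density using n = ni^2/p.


Step 1: Majority hole concentration p ≈ Na = 1.66e+15 cm^-3
Step 2: n = ni^2 / Na = (1.5e10)^2 / 1.66e+15
Step 3: n = 1.36e+05 cm^-3

1.36e+05


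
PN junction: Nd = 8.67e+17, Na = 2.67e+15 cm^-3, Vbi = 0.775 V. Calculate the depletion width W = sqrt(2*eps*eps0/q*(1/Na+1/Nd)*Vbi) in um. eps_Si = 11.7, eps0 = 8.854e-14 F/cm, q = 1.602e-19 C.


Step 1: 1/Na + 1/Nd = 1/2.67e+15 + 1/8.67e+17 = 3.75685e-16
Step 2: 2*eps*eps0/q = 2*11.7*8.854e-14/1.602e-19 = 1.293281e+07
Step 3: W^2 = 1.293281e+07 * 3.75685e-16 * 0.775 = 3.76546e-09
Step 4: W = sqrt(3.76546e-09) = 6.136e-05 cm = 0.6136 um

0.6136


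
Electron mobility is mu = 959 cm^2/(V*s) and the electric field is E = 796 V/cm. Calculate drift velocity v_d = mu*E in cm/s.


Step 1: v_d = mu * E
Step 2: v_d = 959 * 796 = 763364
Step 3: v_d = 7.63e+05 cm/s

7.63e+05


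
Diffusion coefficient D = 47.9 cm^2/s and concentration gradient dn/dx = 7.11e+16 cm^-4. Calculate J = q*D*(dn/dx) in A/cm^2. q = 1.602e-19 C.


Step 1: J = q * D * (dn/dx)
Step 2: J = 1.602e-19 * 47.9 * 7.11e+16
Step 3: J = 5.46e-01 A/cm^2

5.46e-01


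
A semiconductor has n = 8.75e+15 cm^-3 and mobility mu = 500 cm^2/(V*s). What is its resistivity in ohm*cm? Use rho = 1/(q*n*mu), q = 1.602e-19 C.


Step 1: sigma = q * n * mu = 1.602e-19 * 8.75e+15 * 500 = 7.00875e-01 S/cm
Step 2: rho = 1 / sigma = 1 / 7.00875e-01 = 1.427 ohm*cm

1.427


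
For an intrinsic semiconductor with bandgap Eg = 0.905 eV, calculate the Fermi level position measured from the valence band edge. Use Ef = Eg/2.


Step 1: For an intrinsic semiconductor, the Fermi level sits at midgap.
Step 2: Ef = Eg / 2 = 0.905 / 2 = 0.4525 eV

0.4525


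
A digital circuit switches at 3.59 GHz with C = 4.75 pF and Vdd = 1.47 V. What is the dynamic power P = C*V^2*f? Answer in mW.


Step 1: V^2 = 1.47^2 = 2.1609 V^2
Step 2: P = C*V^2*f = 4.75e-12 F * 2.1609 * 3.59e9 Hz
Step 3: P = 3.684874725e-02 W
Step 4: P = 36.849 mW

36.849


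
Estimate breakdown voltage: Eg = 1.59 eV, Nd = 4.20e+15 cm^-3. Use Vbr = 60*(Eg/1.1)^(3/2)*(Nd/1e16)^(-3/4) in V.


Step 1: Eg/1.1 = 1.59/1.1 = 1.445455
Step 2: (Eg/1.1)^1.5 = 1.445455^1.5 = 1.737828
Step 3: (Nd/1e16)^(-0.75) = (0.42)^(-0.75) = 1.916739
Step 4: Vbr = 60 * 1.737828 * 1.916739 = 199.9 V

199.9


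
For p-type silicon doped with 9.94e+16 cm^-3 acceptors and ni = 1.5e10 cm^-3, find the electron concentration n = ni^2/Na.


Step 1: Majority hole concentration p ≈ Na = 9.94e+16 cm^-3
Step 2: n = ni^2 / Na = (1.5e10)^2 / 9.94e+16
Step 3: n = 2.26e+03 cm^-3

2.26e+03


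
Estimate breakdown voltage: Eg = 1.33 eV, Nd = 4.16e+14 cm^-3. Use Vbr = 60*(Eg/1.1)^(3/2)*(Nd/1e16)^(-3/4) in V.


Step 1: Eg/1.1 = 1.33/1.1 = 1.209091
Step 2: (Eg/1.1)^1.5 = 1.209091^1.5 = 1.329500
Step 3: (Nd/1e16)^(-0.75) = (0.0416)^(-0.75) = 10.856254
Step 4: Vbr = 60 * 1.329500 * 10.856254 = 866.0 V

866.0


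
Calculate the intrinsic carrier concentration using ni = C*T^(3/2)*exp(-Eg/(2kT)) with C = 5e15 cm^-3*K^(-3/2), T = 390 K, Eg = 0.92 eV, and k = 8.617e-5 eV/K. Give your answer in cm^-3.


Step 1: Compute kT = 8.617e-5 * 390 = 0.0336063 eV
Step 2: Exponent = -Eg/(2kT) = -0.92/(2*0.0336063) = -13.68791
Step 3: T^(3/2) = 390^1.5 = 7701.88
Step 4: ni = 5e15 * 7701.88 * exp(-13.68791) = 4.38e+13 cm^-3

4.38e+13


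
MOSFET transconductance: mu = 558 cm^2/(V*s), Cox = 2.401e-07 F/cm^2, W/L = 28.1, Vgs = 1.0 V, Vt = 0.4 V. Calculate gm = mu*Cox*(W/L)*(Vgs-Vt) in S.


Step 1: Vov = Vgs - Vt = 1.0 - 0.4 = 0.6 V
Step 2: gm = mu * Cox * (W/L) * Vov
Step 3: gm = 558 * 2.401e-07 * 28.1 * 0.6 = 2.26e-03 S

2.26e-03


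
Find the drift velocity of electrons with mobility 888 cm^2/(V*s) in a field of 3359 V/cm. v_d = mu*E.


Step 1: v_d = mu * E
Step 2: v_d = 888 * 3359 = 2982792
Step 3: v_d = 2.98e+06 cm/s

2.98e+06


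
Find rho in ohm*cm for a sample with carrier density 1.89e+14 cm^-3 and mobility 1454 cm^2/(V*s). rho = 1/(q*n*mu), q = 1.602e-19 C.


Step 1: sigma = q * n * mu = 1.602e-19 * 1.89e+14 * 1454 = 4.40239e-02 S/cm
Step 2: rho = 1 / sigma = 1 / 4.40239e-02 = 22.71 ohm*cm

22.71


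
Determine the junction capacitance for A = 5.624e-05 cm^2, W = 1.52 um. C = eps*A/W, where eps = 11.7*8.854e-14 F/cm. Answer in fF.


Step 1: eps_Si = 11.7 * 8.854e-14 = 1.035918e-12 F/cm
Step 2: W in cm = 1.52 * 1e-4 = 1.52e-04 cm
Step 3: C = 1.035918e-12 * 5.624e-05 / 1.52e-04 = 3.832897e-13 F
Step 4: C = 383.29 fF

383.29


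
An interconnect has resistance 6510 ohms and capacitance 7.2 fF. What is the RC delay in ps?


Step 1: tau = R * C
Step 2: tau = 6510 * 7.2 fF = 6510 * 7.2e-15 F
Step 3: tau = 4.6872e-11 s = 46.872 ps

46.872


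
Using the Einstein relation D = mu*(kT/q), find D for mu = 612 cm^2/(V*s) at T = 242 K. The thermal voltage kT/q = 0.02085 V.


Step 1: D = mu * (kT/q)
Step 2: D = 612 * 0.02085
Step 3: D = 12.76 cm^2/s

12.76


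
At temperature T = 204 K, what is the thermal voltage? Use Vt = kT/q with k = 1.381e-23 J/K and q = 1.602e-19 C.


Step 1: kT = 1.381e-23 * 204 = 2.81724e-21 J
Step 2: Vt = kT/q = 2.81724e-21 / 1.602e-19
Step 3: Vt = 0.01759 V

0.01759


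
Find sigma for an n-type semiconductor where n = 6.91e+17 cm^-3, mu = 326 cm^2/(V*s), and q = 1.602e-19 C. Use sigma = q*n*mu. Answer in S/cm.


Step 1: sigma = q * n * mu
Step 2: sigma = 1.602e-19 * 6.91e+17 * 326
Step 3: sigma = 3.609e+01 S/cm

3.609e+01


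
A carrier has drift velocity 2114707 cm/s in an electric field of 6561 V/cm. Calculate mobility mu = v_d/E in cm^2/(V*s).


Step 1: mu = v_d / E
Step 2: mu = 2114707 / 6561
Step 3: mu = 322.31 cm^2/(V*s)

322.31


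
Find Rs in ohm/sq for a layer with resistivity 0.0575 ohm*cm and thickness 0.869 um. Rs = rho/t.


Step 1: Convert thickness to cm: t = 0.869 um = 8.6900e-05 cm
Step 2: Rs = rho / t = 0.0575 / 8.6900e-05
Step 3: Rs = 661.7 ohm/sq

661.7


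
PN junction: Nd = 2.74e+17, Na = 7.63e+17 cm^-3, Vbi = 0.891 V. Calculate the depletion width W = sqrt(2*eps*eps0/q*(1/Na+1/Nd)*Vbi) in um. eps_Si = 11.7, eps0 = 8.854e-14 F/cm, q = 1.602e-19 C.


Step 1: 1/Na + 1/Nd = 1/7.63e+17 + 1/2.74e+17 = 4.96025e-18
Step 2: 2*eps*eps0/q = 2*11.7*8.854e-14/1.602e-19 = 1.293281e+07
Step 3: W^2 = 1.293281e+07 * 4.96025e-18 * 0.891 = 5.71576e-11
Step 4: W = sqrt(5.71576e-11) = 7.560e-06 cm = 0.0756 um

0.0756


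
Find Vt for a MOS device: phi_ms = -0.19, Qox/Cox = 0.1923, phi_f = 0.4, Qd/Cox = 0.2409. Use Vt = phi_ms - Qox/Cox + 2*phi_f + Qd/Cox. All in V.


Step 1: Vt = phi_ms - Qox/Cox + 2*phi_f + Qd/Cox
Step 2: Vt = -0.19 - 0.1923 + 2*0.4 + 0.2409
Step 3: Vt = -0.19 - 0.1923 + 0.8 + 0.2409
Step 4: Vt = 0.6586 V

0.6586


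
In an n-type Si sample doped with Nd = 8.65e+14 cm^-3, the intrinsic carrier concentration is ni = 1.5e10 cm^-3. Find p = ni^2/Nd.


Step 1: Since Nd >> ni, n ≈ Nd = 8.65e+14 cm^-3
Step 2: p = ni^2 / n = (1.5e10)^2 / 8.65e+14
Step 3: p = 2.25e20 / 8.65e+14 = 2.60e+05 cm^-3

2.60e+05


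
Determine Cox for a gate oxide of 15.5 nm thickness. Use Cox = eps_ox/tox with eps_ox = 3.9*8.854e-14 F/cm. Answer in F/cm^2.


Step 1: eps_ox = 3.9 * 8.854e-14 = 3.45306e-13 F/cm
Step 2: tox in cm = 15.5 nm * 1e-7 = 1.5500e-06 cm
Step 3: Cox = 3.45306e-13 / 1.5500e-06 = 2.23e-07 F/cm^2

2.23e-07


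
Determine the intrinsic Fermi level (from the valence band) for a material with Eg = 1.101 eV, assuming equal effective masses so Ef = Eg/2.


Step 1: For an intrinsic semiconductor, the Fermi level sits at midgap.
Step 2: Ef = Eg / 2 = 1.101 / 2 = 0.5505 eV

0.5505


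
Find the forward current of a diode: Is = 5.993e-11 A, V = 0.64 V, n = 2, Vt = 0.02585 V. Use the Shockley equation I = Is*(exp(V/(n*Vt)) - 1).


Step 1: V/(n*Vt) = 0.64/(2*0.02585) = 12.3791
Step 2: exp(12.3791) = 2.3778e+05
Step 3: I = 5.993e-11 * (2.3778e+05 - 1) = 1.43e-05 A

1.43e-05


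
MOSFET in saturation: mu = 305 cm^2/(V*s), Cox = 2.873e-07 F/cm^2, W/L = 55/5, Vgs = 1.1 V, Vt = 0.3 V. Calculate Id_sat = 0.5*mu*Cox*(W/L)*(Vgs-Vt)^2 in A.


Step 1: Overdrive voltage Vov = Vgs - Vt = 1.1 - 0.3 = 0.8 V
Step 2: W/L = 55/5 = 11
Step 3: Id = 0.5 * 305 * 2.873e-07 * 11 * 0.8^2
Step 4: Id = 3.08e-04 A

3.08e-04


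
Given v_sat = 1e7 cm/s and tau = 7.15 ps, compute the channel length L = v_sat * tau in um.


Step 1: tau in seconds = 7.15 ps * 1e-12 = 7.1500e-12 s
Step 2: L = v_sat * tau = 1e7 * 7.1500e-12 = 7.1500e-05 cm
Step 3: L in um = 7.1500e-05 * 1e4 = 0.715 um

0.715


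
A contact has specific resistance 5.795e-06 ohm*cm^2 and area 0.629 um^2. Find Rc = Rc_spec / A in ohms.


Step 1: Convert area to cm^2: 0.629 um^2 = 6.2900e-09 cm^2
Step 2: Rc = Rc_spec / A = 5.795e-06 / 6.2900e-09
Step 3: Rc = 9.21e+02 ohms

9.21e+02


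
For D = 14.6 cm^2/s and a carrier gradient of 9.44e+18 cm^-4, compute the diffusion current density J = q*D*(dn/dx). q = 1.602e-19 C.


Step 1: J = q * D * (dn/dx)
Step 2: J = 1.602e-19 * 14.6 * 9.44e+18
Step 3: J = 2.21e+01 A/cm^2

2.21e+01


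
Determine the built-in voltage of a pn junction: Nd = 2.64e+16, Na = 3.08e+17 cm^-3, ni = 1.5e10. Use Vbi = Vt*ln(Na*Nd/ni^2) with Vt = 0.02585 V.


Step 1: Compute Na*Nd/ni^2 = 3.08e+17 * 2.64e+16 / (1.5e10)^2 = 3.6139e+13
Step 2: ln(3.6139e+13) = 31.2184
Step 3: Vbi = 0.02585 * 31.2184 = 0.807 V

0.807


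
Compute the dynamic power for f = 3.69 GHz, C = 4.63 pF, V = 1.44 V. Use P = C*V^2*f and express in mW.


Step 1: V^2 = 1.44^2 = 2.0736 V^2
Step 2: P = C*V^2*f = 4.63e-12 F * 2.0736 * 3.69e9 Hz
Step 3: P = 3.542683392e-02 W
Step 4: P = 35.427 mW

35.427


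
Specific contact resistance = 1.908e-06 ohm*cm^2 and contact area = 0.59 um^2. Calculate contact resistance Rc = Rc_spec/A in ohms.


Step 1: Convert area to cm^2: 0.59 um^2 = 5.9000e-09 cm^2
Step 2: Rc = Rc_spec / A = 1.908e-06 / 5.9000e-09
Step 3: Rc = 3.23e+02 ohms

3.23e+02


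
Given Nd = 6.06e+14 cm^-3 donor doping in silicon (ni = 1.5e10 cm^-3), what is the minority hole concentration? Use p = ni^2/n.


Step 1: Since Nd >> ni, n ≈ Nd = 6.06e+14 cm^-3
Step 2: p = ni^2 / n = (1.5e10)^2 / 6.06e+14
Step 3: p = 2.25e20 / 6.06e+14 = 3.71e+05 cm^-3

3.71e+05


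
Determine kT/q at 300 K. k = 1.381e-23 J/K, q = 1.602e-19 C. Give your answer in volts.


Step 1: kT = 1.381e-23 * 300 = 4.143e-21 J
Step 2: Vt = kT/q = 4.143e-21 / 1.602e-19
Step 3: Vt = 0.02586 V

0.02586


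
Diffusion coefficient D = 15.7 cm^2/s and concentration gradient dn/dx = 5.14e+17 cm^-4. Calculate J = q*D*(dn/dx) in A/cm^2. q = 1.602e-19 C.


Step 1: J = q * D * (dn/dx)
Step 2: J = 1.602e-19 * 15.7 * 5.14e+17
Step 3: J = 1.29e+00 A/cm^2

1.29e+00


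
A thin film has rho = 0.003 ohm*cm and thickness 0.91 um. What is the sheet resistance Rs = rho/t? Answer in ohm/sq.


Step 1: Convert thickness to cm: t = 0.91 um = 9.1000e-05 cm
Step 2: Rs = rho / t = 0.003 / 9.1000e-05
Step 3: Rs = 33.0 ohm/sq

33.0


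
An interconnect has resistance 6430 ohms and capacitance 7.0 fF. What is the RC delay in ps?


Step 1: tau = R * C
Step 2: tau = 6430 * 7.0 fF = 6430 * 7.0e-15 F
Step 3: tau = 4.501e-11 s = 45.01 ps

45.01


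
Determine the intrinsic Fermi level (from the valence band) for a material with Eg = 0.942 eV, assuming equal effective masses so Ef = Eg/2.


Step 1: For an intrinsic semiconductor, the Fermi level sits at midgap.
Step 2: Ef = Eg / 2 = 0.942 / 2 = 0.471 eV

0.471


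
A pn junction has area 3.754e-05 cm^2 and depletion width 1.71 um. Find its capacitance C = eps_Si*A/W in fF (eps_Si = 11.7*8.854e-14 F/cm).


Step 1: eps_Si = 11.7 * 8.854e-14 = 1.035918e-12 F/cm
Step 2: W in cm = 1.71 * 1e-4 = 1.71e-04 cm
Step 3: C = 1.035918e-12 * 3.754e-05 / 1.71e-04 = 2.274173e-13 F
Step 4: C = 227.42 fF

227.42


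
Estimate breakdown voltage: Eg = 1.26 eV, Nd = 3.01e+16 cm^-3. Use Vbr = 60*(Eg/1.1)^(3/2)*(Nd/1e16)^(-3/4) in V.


Step 1: Eg/1.1 = 1.26/1.1 = 1.145455
Step 2: (Eg/1.1)^1.5 = 1.145455^1.5 = 1.225934
Step 3: (Nd/1e16)^(-0.75) = (3.01)^(-0.75) = 0.437598
Step 4: Vbr = 60 * 1.225934 * 0.437598 = 32.2 V

32.2


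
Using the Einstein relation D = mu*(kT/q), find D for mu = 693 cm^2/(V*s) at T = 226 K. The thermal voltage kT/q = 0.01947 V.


Step 1: D = mu * (kT/q)
Step 2: D = 693 * 0.01947
Step 3: D = 13.49 cm^2/s

13.49


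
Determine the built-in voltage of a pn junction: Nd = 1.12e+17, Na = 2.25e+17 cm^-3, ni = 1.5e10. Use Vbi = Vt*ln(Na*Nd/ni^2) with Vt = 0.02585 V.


Step 1: Compute Na*Nd/ni^2 = 2.25e+17 * 1.12e+17 / (1.5e10)^2 = 1.1200e+14
Step 2: ln(1.1200e+14) = 32.3495
Step 3: Vbi = 0.02585 * 32.3495 = 0.836 V

0.836


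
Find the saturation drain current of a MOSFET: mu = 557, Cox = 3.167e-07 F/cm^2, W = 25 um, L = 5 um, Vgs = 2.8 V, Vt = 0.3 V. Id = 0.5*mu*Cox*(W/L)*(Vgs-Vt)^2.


Step 1: Overdrive voltage Vov = Vgs - Vt = 2.8 - 0.3 = 2.5 V
Step 2: W/L = 25/5 = 5
Step 3: Id = 0.5 * 557 * 3.167e-07 * 5 * 2.5^2
Step 4: Id = 2.76e-03 A

2.76e-03


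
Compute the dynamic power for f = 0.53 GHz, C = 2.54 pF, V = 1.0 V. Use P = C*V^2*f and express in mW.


Step 1: V^2 = 1.0^2 = 1.0 V^2
Step 2: P = C*V^2*f = 2.54e-12 F * 1.0 * 0.53e9 Hz
Step 3: P = 1.3462e-03 W
Step 4: P = 1.346 mW

1.346


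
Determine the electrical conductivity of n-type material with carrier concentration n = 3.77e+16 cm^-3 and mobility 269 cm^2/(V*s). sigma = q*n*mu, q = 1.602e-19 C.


Step 1: sigma = q * n * mu
Step 2: sigma = 1.602e-19 * 3.77e+16 * 269
Step 3: sigma = 1.625e+00 S/cm

1.625e+00


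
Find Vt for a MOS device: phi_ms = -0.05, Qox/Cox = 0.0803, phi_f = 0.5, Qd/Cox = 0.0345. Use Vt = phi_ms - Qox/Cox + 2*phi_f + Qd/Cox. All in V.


Step 1: Vt = phi_ms - Qox/Cox + 2*phi_f + Qd/Cox
Step 2: Vt = -0.05 - 0.0803 + 2*0.5 + 0.0345
Step 3: Vt = -0.05 - 0.0803 + 1.0 + 0.0345
Step 4: Vt = 0.9042 V

0.9042


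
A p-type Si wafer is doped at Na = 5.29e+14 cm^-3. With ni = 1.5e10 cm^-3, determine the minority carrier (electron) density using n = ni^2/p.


Step 1: Majority hole concentration p ≈ Na = 5.29e+14 cm^-3
Step 2: n = ni^2 / Na = (1.5e10)^2 / 5.29e+14
Step 3: n = 4.25e+05 cm^-3

4.25e+05


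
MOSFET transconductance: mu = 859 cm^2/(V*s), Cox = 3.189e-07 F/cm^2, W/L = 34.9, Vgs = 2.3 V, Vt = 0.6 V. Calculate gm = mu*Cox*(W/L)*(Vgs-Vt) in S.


Step 1: Vov = Vgs - Vt = 2.3 - 0.6 = 1.7 V
Step 2: gm = mu * Cox * (W/L) * Vov
Step 3: gm = 859 * 3.189e-07 * 34.9 * 1.7 = 1.63e-02 S

1.63e-02


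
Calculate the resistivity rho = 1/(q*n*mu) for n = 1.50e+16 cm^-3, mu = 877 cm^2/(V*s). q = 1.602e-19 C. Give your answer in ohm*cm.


Step 1: sigma = q * n * mu = 1.602e-19 * 1.50e+16 * 877 = 2.10743e+00 S/cm
Step 2: rho = 1 / sigma = 1 / 2.10743e+00 = 0.4745 ohm*cm

0.4745


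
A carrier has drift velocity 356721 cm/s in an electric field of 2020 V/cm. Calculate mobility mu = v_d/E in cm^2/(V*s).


Step 1: mu = v_d / E
Step 2: mu = 356721 / 2020
Step 3: mu = 176.59 cm^2/(V*s)

176.59


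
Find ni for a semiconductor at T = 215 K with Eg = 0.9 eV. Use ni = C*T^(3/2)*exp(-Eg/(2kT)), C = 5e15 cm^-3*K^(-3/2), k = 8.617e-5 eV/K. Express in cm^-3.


Step 1: Compute kT = 8.617e-5 * 215 = 0.01852655 eV
Step 2: Exponent = -Eg/(2kT) = -0.9/(2*0.01852655) = -24.28947
Step 3: T^(3/2) = 215^1.5 = 3152.52
Step 4: ni = 5e15 * 3152.52 * exp(-24.28947) = 4.45e+08 cm^-3

4.45e+08


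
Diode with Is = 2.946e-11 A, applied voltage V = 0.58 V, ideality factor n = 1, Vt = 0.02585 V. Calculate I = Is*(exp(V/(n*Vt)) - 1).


Step 1: V/(n*Vt) = 0.58/(1*0.02585) = 22.4371
Step 2: exp(22.4371) = 5.5502e+09
Step 3: I = 2.946e-11 * (5.5502e+09 - 1) = 1.64e-01 A

1.64e-01


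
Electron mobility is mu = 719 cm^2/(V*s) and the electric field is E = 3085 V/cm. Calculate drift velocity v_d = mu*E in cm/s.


Step 1: v_d = mu * E
Step 2: v_d = 719 * 3085 = 2218115
Step 3: v_d = 2.22e+06 cm/s

2.22e+06


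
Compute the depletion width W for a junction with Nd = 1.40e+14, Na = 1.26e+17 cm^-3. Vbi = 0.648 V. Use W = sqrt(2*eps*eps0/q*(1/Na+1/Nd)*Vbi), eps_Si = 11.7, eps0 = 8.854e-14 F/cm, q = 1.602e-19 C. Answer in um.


Step 1: 1/Na + 1/Nd = 1/1.26e+17 + 1/1.40e+14 = 7.15079e-15
Step 2: 2*eps*eps0/q = 2*11.7*8.854e-14/1.602e-19 = 1.293281e+07
Step 3: W^2 = 1.293281e+07 * 7.15079e-15 * 0.648 = 5.99269e-08
Step 4: W = sqrt(5.99269e-08) = 2.448e-04 cm = 2.448 um

2.448


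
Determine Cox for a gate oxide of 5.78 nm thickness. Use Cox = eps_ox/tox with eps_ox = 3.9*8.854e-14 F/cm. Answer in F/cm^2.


Step 1: eps_ox = 3.9 * 8.854e-14 = 3.45306e-13 F/cm
Step 2: tox in cm = 5.78 nm * 1e-7 = 5.7800e-07 cm
Step 3: Cox = 3.45306e-13 / 5.7800e-07 = 5.97e-07 F/cm^2

5.97e-07


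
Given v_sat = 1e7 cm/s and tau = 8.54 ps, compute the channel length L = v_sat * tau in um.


Step 1: tau in seconds = 8.54 ps * 1e-12 = 8.5400e-12 s
Step 2: L = v_sat * tau = 1e7 * 8.5400e-12 = 8.5400e-05 cm
Step 3: L in um = 8.5400e-05 * 1e4 = 0.854 um

0.854


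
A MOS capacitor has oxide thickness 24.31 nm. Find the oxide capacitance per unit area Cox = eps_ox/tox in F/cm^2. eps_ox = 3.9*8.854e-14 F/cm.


Step 1: eps_ox = 3.9 * 8.854e-14 = 3.45306e-13 F/cm
Step 2: tox in cm = 24.31 nm * 1e-7 = 2.4310e-06 cm
Step 3: Cox = 3.45306e-13 / 2.4310e-06 = 1.42e-07 F/cm^2

1.42e-07


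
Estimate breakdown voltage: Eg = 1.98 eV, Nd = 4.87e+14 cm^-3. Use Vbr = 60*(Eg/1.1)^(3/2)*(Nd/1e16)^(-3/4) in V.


Step 1: Eg/1.1 = 1.98/1.1 = 1.800000
Step 2: (Eg/1.1)^1.5 = 1.800000^1.5 = 2.414953
Step 3: (Nd/1e16)^(-0.75) = (0.0487)^(-0.75) = 9.646134
Step 4: Vbr = 60 * 2.414953 * 9.646134 = 1397.7 V

1397.7


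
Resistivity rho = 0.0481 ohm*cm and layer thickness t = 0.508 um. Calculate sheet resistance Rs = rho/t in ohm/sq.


Step 1: Convert thickness to cm: t = 0.508 um = 5.0800e-05 cm
Step 2: Rs = rho / t = 0.0481 / 5.0800e-05
Step 3: Rs = 946.9 ohm/sq

946.9


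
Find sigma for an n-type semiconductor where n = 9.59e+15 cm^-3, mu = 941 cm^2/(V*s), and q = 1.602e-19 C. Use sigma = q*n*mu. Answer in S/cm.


Step 1: sigma = q * n * mu
Step 2: sigma = 1.602e-19 * 9.59e+15 * 941
Step 3: sigma = 1.446e+00 S/cm

1.446e+00


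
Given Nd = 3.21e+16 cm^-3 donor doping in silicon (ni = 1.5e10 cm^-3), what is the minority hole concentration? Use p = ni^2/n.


Step 1: Since Nd >> ni, n ≈ Nd = 3.21e+16 cm^-3
Step 2: p = ni^2 / n = (1.5e10)^2 / 3.21e+16
Step 3: p = 2.25e20 / 3.21e+16 = 7.01e+03 cm^-3

7.01e+03


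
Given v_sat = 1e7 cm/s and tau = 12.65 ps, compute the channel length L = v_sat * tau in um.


Step 1: tau in seconds = 12.65 ps * 1e-12 = 1.2650e-11 s
Step 2: L = v_sat * tau = 1e7 * 1.2650e-11 = 1.2650e-04 cm
Step 3: L in um = 1.2650e-04 * 1e4 = 1.265 um

1.265


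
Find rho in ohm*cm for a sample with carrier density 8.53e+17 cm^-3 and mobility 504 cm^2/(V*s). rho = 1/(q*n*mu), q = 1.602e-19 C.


Step 1: sigma = q * n * mu = 1.602e-19 * 8.53e+17 * 504 = 6.88719e+01 S/cm
Step 2: rho = 1 / sigma = 1 / 6.88719e+01 = 0.01452 ohm*cm

0.01452


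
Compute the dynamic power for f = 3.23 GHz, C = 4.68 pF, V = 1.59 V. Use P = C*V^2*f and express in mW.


Step 1: V^2 = 1.59^2 = 2.5281 V^2
Step 2: P = C*V^2*f = 4.68e-12 F * 2.5281 * 3.23e9 Hz
Step 3: P = 3.821577084e-02 W
Step 4: P = 38.216 mW

38.216


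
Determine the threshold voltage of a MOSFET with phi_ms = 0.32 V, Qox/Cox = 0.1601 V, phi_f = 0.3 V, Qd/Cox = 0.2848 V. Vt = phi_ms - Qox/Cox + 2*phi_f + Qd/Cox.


Step 1: Vt = phi_ms - Qox/Cox + 2*phi_f + Qd/Cox
Step 2: Vt = 0.32 - 0.1601 + 2*0.3 + 0.2848
Step 3: Vt = 0.32 - 0.1601 + 0.6 + 0.2848
Step 4: Vt = 1.0447 V

1.0447


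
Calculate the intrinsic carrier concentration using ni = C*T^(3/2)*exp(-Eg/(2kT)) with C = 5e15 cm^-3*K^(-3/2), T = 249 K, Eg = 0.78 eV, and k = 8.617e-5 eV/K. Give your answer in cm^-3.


Step 1: Compute kT = 8.617e-5 * 249 = 0.02145633 eV
Step 2: Exponent = -Eg/(2kT) = -0.78/(2*0.02145633) = -18.17645
Step 3: T^(3/2) = 249^1.5 = 3929.15
Step 4: ni = 5e15 * 3929.15 * exp(-18.17645) = 2.51e+11 cm^-3

2.51e+11


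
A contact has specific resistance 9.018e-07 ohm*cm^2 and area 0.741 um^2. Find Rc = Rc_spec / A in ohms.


Step 1: Convert area to cm^2: 0.741 um^2 = 7.4100e-09 cm^2
Step 2: Rc = Rc_spec / A = 9.018e-07 / 7.4100e-09
Step 3: Rc = 1.22e+02 ohms

1.22e+02


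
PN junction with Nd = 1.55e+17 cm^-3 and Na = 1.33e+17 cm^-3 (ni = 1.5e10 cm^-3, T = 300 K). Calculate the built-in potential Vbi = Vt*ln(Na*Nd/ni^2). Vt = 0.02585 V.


Step 1: Compute Na*Nd/ni^2 = 1.33e+17 * 1.55e+17 / (1.5e10)^2 = 9.1622e+13
Step 2: ln(9.1622e+13) = 32.1487
Step 3: Vbi = 0.02585 * 32.1487 = 0.831 V

0.831


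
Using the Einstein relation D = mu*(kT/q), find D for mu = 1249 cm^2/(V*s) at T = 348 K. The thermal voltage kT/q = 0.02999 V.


Step 1: D = mu * (kT/q)
Step 2: D = 1249 * 0.02999
Step 3: D = 37.46 cm^2/s

37.46


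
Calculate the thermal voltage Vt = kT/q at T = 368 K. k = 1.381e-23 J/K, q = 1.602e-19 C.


Step 1: kT = 1.381e-23 * 368 = 5.08208e-21 J
Step 2: Vt = kT/q = 5.08208e-21 / 1.602e-19
Step 3: Vt = 0.03172 V

0.03172


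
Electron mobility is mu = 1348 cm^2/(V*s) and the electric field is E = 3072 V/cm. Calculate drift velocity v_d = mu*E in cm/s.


Step 1: v_d = mu * E
Step 2: v_d = 1348 * 3072 = 4141056
Step 3: v_d = 4.14e+06 cm/s

4.14e+06


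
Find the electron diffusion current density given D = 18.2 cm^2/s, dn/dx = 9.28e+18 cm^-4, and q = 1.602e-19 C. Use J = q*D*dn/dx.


Step 1: J = q * D * (dn/dx)
Step 2: J = 1.602e-19 * 18.2 * 9.28e+18
Step 3: J = 2.71e+01 A/cm^2

2.71e+01


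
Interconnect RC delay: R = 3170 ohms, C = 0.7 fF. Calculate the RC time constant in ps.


Step 1: tau = R * C
Step 2: tau = 3170 * 0.7 fF = 3170 * 7.0e-16 F
Step 3: tau = 2.219e-12 s = 2.219 ps

2.219


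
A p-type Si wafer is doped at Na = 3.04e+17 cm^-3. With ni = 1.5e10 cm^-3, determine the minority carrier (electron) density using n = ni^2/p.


Step 1: Majority hole concentration p ≈ Na = 3.04e+17 cm^-3
Step 2: n = ni^2 / Na = (1.5e10)^2 / 3.04e+17
Step 3: n = 7.40e+02 cm^-3

7.40e+02


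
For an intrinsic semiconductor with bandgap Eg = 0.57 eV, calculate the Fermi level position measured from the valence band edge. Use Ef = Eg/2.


Step 1: For an intrinsic semiconductor, the Fermi level sits at midgap.
Step 2: Ef = Eg / 2 = 0.57 / 2 = 0.285 eV

0.285


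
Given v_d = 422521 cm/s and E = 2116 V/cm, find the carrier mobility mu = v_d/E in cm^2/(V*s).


Step 1: mu = v_d / E
Step 2: mu = 422521 / 2116
Step 3: mu = 199.68 cm^2/(V*s)

199.68


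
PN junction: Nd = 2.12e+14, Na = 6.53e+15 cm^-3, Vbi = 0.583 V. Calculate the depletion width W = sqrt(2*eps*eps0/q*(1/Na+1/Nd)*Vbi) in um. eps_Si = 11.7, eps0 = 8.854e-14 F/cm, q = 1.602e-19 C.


Step 1: 1/Na + 1/Nd = 1/6.53e+15 + 1/2.12e+14 = 4.87012e-15
Step 2: 2*eps*eps0/q = 2*11.7*8.854e-14/1.602e-19 = 1.293281e+07
Step 3: W^2 = 1.293281e+07 * 4.87012e-15 * 0.583 = 3.67199e-08
Step 4: W = sqrt(3.67199e-08) = 1.916e-04 cm = 1.916 um

1.916


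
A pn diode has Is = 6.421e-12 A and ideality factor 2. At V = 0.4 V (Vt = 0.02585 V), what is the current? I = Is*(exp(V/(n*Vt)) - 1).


Step 1: V/(n*Vt) = 0.4/(2*0.02585) = 7.7369
Step 2: exp(7.7369) = 2.2914e+03
Step 3: I = 6.421e-12 * (2.2914e+03 - 1) = 1.47e-08 A

1.47e-08


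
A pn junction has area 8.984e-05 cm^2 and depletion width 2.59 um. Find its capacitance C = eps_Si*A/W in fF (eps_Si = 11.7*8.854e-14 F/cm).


Step 1: eps_Si = 11.7 * 8.854e-14 = 1.035918e-12 F/cm
Step 2: W in cm = 2.59 * 1e-4 = 2.59e-04 cm
Step 3: C = 1.035918e-12 * 8.984e-05 / 2.59e-04 = 3.593316e-13 F
Step 4: C = 359.33 fF

359.33


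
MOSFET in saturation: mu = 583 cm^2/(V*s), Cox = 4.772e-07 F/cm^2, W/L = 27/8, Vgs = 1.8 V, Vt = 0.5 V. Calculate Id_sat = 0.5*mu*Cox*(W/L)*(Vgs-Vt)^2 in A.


Step 1: Overdrive voltage Vov = Vgs - Vt = 1.8 - 0.5 = 1.3 V
Step 2: W/L = 27/8 = 3.375
Step 3: Id = 0.5 * 583 * 4.772e-07 * 3.375 * 1.3^2
Step 4: Id = 7.93e-04 A

7.93e-04


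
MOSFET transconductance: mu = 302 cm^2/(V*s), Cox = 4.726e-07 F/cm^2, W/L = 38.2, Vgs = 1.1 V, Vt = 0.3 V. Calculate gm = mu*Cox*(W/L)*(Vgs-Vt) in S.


Step 1: Vov = Vgs - Vt = 1.1 - 0.3 = 0.8 V
Step 2: gm = mu * Cox * (W/L) * Vov
Step 3: gm = 302 * 4.726e-07 * 38.2 * 0.8 = 4.36e-03 S

4.36e-03


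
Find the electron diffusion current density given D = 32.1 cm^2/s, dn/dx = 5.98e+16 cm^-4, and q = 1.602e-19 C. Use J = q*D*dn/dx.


Step 1: J = q * D * (dn/dx)
Step 2: J = 1.602e-19 * 32.1 * 5.98e+16
Step 3: J = 3.08e-01 A/cm^2

3.08e-01


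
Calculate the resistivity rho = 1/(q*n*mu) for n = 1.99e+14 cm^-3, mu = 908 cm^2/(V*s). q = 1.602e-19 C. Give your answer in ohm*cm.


Step 1: sigma = q * n * mu = 1.602e-19 * 1.99e+14 * 908 = 2.89469e-02 S/cm
Step 2: rho = 1 / sigma = 1 / 2.89469e-02 = 34.55 ohm*cm

34.55


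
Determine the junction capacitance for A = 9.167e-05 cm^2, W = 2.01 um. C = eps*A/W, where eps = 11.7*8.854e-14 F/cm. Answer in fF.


Step 1: eps_Si = 11.7 * 8.854e-14 = 1.035918e-12 F/cm
Step 2: W in cm = 2.01 * 1e-4 = 2.01e-04 cm
Step 3: C = 1.035918e-12 * 9.167e-05 / 2.01e-04 = 4.724508e-13 F
Step 4: C = 472.45 fF

472.45


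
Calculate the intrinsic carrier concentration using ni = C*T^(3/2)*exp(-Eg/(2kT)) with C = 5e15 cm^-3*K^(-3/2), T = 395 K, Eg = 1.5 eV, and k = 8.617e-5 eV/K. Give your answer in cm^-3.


Step 1: Compute kT = 8.617e-5 * 395 = 0.03403715 eV
Step 2: Exponent = -Eg/(2kT) = -1.5/(2*0.03403715) = -22.03475
Step 3: T^(3/2) = 395^1.5 = 7850.47
Step 4: ni = 5e15 * 7850.47 * exp(-22.03475) = 1.06e+10 cm^-3

1.06e+10


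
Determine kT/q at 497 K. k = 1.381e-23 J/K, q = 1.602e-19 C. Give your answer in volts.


Step 1: kT = 1.381e-23 * 497 = 6.86357e-21 J
Step 2: Vt = kT/q = 6.86357e-21 / 1.602e-19
Step 3: Vt = 0.04284 V

0.04284


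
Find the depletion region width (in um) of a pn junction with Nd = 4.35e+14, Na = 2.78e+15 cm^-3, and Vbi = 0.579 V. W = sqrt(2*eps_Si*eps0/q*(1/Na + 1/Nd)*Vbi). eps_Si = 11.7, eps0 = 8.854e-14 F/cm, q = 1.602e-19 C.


Step 1: 1/Na + 1/Nd = 1/2.78e+15 + 1/4.35e+14 = 2.65856e-15
Step 2: 2*eps*eps0/q = 2*11.7*8.854e-14/1.602e-19 = 1.293281e+07
Step 3: W^2 = 1.293281e+07 * 2.65856e-15 * 0.579 = 1.99076e-08
Step 4: W = sqrt(1.99076e-08) = 1.411e-04 cm = 1.411 um

1.411


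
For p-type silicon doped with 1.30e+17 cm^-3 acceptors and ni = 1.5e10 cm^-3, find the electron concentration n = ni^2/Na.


Step 1: Majority hole concentration p ≈ Na = 1.30e+17 cm^-3
Step 2: n = ni^2 / Na = (1.5e10)^2 / 1.30e+17
Step 3: n = 1.73e+03 cm^-3

1.73e+03


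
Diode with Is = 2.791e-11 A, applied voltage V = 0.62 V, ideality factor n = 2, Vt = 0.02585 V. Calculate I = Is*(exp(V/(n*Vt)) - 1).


Step 1: V/(n*Vt) = 0.62/(2*0.02585) = 11.9923
Step 2: exp(11.9923) = 1.6151e+05
Step 3: I = 2.791e-11 * (1.6151e+05 - 1) = 4.51e-06 A

4.51e-06


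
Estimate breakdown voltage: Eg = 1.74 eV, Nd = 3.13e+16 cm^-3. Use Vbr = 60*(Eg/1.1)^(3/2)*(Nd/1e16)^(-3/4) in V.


Step 1: Eg/1.1 = 1.74/1.1 = 1.581818
Step 2: (Eg/1.1)^1.5 = 1.581818^1.5 = 1.989458
Step 3: (Nd/1e16)^(-0.75) = (3.13)^(-0.75) = 0.424954
Step 4: Vbr = 60 * 1.989458 * 0.424954 = 50.7 V

50.7


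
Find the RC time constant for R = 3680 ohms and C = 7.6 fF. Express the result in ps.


Step 1: tau = R * C
Step 2: tau = 3680 * 7.6 fF = 3680 * 7.6e-15 F
Step 3: tau = 2.7968e-11 s = 27.968 ps

27.968


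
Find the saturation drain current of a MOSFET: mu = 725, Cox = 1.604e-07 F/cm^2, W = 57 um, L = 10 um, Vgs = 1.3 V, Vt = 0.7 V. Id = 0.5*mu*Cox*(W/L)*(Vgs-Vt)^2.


Step 1: Overdrive voltage Vov = Vgs - Vt = 1.3 - 0.7 = 0.6 V
Step 2: W/L = 57/10 = 5.7
Step 3: Id = 0.5 * 725 * 1.604e-07 * 5.7 * 0.6^2
Step 4: Id = 1.19e-04 A

1.19e-04


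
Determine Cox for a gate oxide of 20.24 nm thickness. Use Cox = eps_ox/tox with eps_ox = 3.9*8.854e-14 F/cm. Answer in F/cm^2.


Step 1: eps_ox = 3.9 * 8.854e-14 = 3.45306e-13 F/cm
Step 2: tox in cm = 20.24 nm * 1e-7 = 2.0240e-06 cm
Step 3: Cox = 3.45306e-13 / 2.0240e-06 = 1.71e-07 F/cm^2

1.71e-07


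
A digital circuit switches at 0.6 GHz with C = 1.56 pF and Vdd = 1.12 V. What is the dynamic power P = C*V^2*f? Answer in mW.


Step 1: V^2 = 1.12^2 = 1.2544 V^2
Step 2: P = C*V^2*f = 1.56e-12 F * 1.2544 * 0.6e9 Hz
Step 3: P = 1.1741184e-03 W
Step 4: P = 1.174 mW

1.174


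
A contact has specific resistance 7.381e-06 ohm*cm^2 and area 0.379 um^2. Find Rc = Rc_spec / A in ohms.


Step 1: Convert area to cm^2: 0.379 um^2 = 3.7900e-09 cm^2
Step 2: Rc = Rc_spec / A = 7.381e-06 / 3.7900e-09
Step 3: Rc = 1.95e+03 ohms

1.95e+03


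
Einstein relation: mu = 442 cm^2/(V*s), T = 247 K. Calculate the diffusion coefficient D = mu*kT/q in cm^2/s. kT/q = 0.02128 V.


Step 1: D = mu * (kT/q)
Step 2: D = 442 * 0.02128
Step 3: D = 9.41 cm^2/s

9.41


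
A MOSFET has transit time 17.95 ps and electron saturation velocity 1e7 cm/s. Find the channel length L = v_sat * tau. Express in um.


Step 1: tau in seconds = 17.95 ps * 1e-12 = 1.7950e-11 s
Step 2: L = v_sat * tau = 1e7 * 1.7950e-11 = 1.7950e-04 cm
Step 3: L in um = 1.7950e-04 * 1e4 = 1.795 um

1.795
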